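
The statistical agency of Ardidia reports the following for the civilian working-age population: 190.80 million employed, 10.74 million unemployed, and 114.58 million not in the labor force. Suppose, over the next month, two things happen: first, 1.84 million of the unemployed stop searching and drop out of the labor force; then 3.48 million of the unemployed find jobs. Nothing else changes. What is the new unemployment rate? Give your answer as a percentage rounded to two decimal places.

New unemployment rate ≈ 2.71%.

Initially, labor force = 190.80 + 10.74 = 201.54 million, so u = 10.74/201.54 = 5.33%.
After the first change, unemployed and labor force both fall by 1.84 → E = 190.80, U = 8.90, labor force = 199.70 million.
After the second change, unemployed falls and employed rises by 3.48; labor force unchanged → E = 194.28, U = 5.42, labor force = 199.70 million.
New unemployment rate = 5.42 / 199.70 = 2.71%.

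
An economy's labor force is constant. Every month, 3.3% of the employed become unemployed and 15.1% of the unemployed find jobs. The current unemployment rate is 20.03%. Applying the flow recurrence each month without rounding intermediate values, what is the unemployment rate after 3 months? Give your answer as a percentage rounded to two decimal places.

Unemployment rate after three months ≈ 19.07%.

With a fixed labor force, u_{t+1} = u_t + s·(1−u_t) − f·u_t = u_t·(1−s−f) + s.
Here 1−s−f = 0.816 and s = 0.033.
u_1 = 0.200300 × 0.816 + 0.033 = 0.196445.
u_2 = 0.196445 × 0.816 + 0.033 = 0.193299.
u_3 = 0.193299 × 0.816 + 0.033 = 0.190732.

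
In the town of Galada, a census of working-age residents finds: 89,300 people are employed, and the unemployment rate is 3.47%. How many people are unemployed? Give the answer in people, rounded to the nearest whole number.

About 3,210 are unemployed.

Let U be the number unemployed. The labor force is E + U, and U/(E+U) = 0.0347.
So U = 0.0347 × 89,300 / (1 − 0.0347) = 3098.71 / 0.9653 ≈ 3,210.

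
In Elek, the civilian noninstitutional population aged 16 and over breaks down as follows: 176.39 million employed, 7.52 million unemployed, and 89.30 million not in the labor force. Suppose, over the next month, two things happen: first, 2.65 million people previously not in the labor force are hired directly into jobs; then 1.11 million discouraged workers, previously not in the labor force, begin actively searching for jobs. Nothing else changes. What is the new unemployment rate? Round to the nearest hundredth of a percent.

Initially, labor force = 176.39 + 7.52 = 183.91 million, so u = 7.52/183.91 = 4.09%.
After the first change, employed and labor force both rise by 2.65; unemployed unchanged → E = 179.04, U = 7.52, labor force = 186.56 million.
After the second change, unemployed and labor force both rise by 1.11 → E = 179.04, U = 8.63, labor force = 187.67 million.
New unemployment rate = 8.63 / 187.67 = 4.60%.

New unemployment rate ≈ 4.60%.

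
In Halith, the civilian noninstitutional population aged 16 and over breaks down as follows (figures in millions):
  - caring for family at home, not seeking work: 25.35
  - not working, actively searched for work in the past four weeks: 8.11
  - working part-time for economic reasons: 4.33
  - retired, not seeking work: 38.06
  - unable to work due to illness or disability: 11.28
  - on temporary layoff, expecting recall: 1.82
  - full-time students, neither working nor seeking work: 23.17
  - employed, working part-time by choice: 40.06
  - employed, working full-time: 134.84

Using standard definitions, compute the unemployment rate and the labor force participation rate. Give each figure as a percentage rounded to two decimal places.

Unemployment rate ≈ 5.25%; labor force participation rate ≈ 65.90%.

Employed = 4.33 + 40.06 + 134.84 = 179.23 million (anyone who worked, including part-time for economic reasons, counts as employed).
Unemployed = 8.11 + 1.82 = 9.93 million (jobless and actively searching, or on temporary layoff).
Labor force = 179.23 + 9.93 = 189.16 million.
Not in labor force = 25.35 + 38.06 + 11.28 + 23.17 = 97.86 million (those not working and not actively searching are outside the labor force).
Civilian working-age population = 189.16 + 97.86 = 287.02 million.
Unemployment rate = 9.93 / 189.16 = 5.25%.
Labor force participation rate = 189.16 / 287.02 = 65.90%.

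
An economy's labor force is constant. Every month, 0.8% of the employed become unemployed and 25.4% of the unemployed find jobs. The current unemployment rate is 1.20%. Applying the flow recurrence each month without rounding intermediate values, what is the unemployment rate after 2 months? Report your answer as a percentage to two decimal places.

Unemployment rate after two months ≈ 2.04%.

With a fixed labor force, u_{t+1} = u_t + s·(1−u_t) − f·u_t = u_t·(1−s−f) + s.
Here 1−s−f = 0.738 and s = 0.008.
u_1 = 0.012000 × 0.738 + 0.008 = 0.016856.
u_2 = 0.016856 × 0.738 + 0.008 = 0.020440.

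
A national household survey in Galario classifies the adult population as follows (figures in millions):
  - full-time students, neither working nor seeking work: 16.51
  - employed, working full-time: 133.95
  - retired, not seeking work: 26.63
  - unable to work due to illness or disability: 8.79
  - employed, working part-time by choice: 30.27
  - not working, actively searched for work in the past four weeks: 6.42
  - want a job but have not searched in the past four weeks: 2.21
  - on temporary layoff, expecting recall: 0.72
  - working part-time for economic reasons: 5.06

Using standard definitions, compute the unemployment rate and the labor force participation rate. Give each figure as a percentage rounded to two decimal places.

Employed = 133.95 + 30.27 + 5.06 = 169.28 million (anyone who worked, including part-time for economic reasons, counts as employed).
Unemployed = 6.42 + 0.72 = 7.14 million (jobless and actively searching, or on temporary layoff).
Labor force = 169.28 + 7.14 = 176.42 million.
Not in labor force = 16.51 + 26.63 + 8.79 + 2.21 = 54.14 million (those not working and not actively searching are outside the labor force — including those who want a job but have given up searching).
Civilian working-age population = 176.42 + 54.14 = 230.56 million.
Unemployment rate = 7.14 / 176.42 = 4.05%.
Labor force participation rate = 176.42 / 230.56 = 76.52%.

Unemployment rate ≈ 4.05%; labor force participation rate ≈ 76.52%.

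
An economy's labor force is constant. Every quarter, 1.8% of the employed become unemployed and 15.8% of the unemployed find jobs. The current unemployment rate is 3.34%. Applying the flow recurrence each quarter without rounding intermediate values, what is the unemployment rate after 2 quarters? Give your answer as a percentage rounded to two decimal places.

Unemployment rate after two quarters ≈ 5.55%.

With a fixed labor force, u_{t+1} = u_t + s·(1−u_t) − f·u_t = u_t·(1−s−f) + s.
Here 1−s−f = 0.824 and s = 0.018.
u_1 = 0.033400 × 0.824 + 0.018 = 0.045522.
u_2 = 0.045522 × 0.824 + 0.018 = 0.055510.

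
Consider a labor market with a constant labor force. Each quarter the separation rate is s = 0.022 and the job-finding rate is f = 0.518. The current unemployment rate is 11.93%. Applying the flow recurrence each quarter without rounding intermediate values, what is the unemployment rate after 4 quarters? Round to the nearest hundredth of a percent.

With a fixed labor force, u_{t+1} = u_t + s·(1−u_t) − f·u_t = u_t·(1−s−f) + s.
Here 1−s−f = 0.460 and s = 0.022.
u_1 = 0.119300 × 0.460 + 0.022 = 0.076878.
u_2 = 0.076878 × 0.460 + 0.022 = 0.057364.
u_3 = 0.057364 × 0.460 + 0.022 = 0.048387.
u_4 = 0.048387 × 0.460 + 0.022 = 0.044258.

Unemployment rate after four quarters ≈ 4.43%.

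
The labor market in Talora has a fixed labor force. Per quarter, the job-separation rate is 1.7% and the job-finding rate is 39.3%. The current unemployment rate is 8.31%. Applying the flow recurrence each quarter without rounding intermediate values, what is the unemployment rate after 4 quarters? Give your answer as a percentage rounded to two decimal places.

Unemployment rate after four quarters ≈ 4.65%.

With a fixed labor force, u_{t+1} = u_t + s·(1−u_t) − f·u_t = u_t·(1−s−f) + s.
Here 1−s−f = 0.590 and s = 0.017.
u_1 = 0.083100 × 0.590 + 0.017 = 0.066029.
u_2 = 0.066029 × 0.590 + 0.017 = 0.055957.
u_3 = 0.055957 × 0.590 + 0.017 = 0.050015.
u_4 = 0.050015 × 0.590 + 0.017 = 0.046509.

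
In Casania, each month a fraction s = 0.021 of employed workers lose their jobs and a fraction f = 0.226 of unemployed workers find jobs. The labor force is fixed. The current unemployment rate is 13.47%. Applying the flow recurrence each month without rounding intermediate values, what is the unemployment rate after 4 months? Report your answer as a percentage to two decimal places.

Unemployment rate after four months ≈ 10.10%.

With a fixed labor force, u_{t+1} = u_t + s·(1−u_t) − f·u_t = u_t·(1−s−f) + s.
Here 1−s−f = 0.753 and s = 0.021.
u_1 = 0.134700 × 0.753 + 0.021 = 0.122429.
u_2 = 0.122429 × 0.753 + 0.021 = 0.113189.
u_3 = 0.113189 × 0.753 + 0.021 = 0.106231.
u_4 = 0.106231 × 0.753 + 0.021 = 0.100992.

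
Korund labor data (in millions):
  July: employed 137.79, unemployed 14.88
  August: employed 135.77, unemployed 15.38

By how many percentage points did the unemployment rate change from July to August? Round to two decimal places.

The unemployment rate changed by +0.43 percentage points.

July: labor force = 137.79 + 14.88 = 152.67; u = 14.88/152.67 = 9.75%.
August: labor force = 135.77 + 15.38 = 151.15; u = 15.38/151.15 = 10.18%.
Change = 10.18% − 9.75% = +0.43 pp.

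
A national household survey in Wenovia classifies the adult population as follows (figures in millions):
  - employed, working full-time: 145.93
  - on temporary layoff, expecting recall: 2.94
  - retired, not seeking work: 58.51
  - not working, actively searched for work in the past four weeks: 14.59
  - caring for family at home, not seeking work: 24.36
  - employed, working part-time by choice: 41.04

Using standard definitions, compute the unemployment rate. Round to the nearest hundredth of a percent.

Employed = 145.93 + 41.04 = 186.97 million.
Unemployed = 2.94 + 14.59 = 17.53 million (jobless and actively searching, or on temporary layoff).
Labor force = 186.97 + 17.53 = 204.50 million.
Unemployment rate = 17.53 / 204.50 = 8.57%.

Unemployment rate ≈ 8.57%.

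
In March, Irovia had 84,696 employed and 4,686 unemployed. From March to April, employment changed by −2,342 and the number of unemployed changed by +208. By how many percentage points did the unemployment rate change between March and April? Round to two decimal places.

The unemployment rate changed by +0.37 percentage points.

March: labor force = 84,696 + 4,686 = 89,382; u = 4,686/89,382 = 5.24%.
April: labor force = 82,354 + 4,894 = 87,248; u = 4,894/87,248 = 5.61%.
Change = 5.61% − 5.24% = +0.37 pp.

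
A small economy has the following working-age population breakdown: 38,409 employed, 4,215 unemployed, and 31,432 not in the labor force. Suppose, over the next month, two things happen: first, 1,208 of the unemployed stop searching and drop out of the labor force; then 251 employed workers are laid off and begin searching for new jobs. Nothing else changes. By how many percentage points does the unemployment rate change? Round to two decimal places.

Initially, labor force = 38,409 + 4,215 = 42,624, so u = 4,215/42,624 = 9.89%.
After the first change, unemployed and labor force both fall by 1,208 → E = 38,409, U = 3,007, labor force = 41,416.
After the second change, employed falls and unemployed rises by 251; labor force unchanged → E = 38,158, U = 3,258, labor force = 41,416.
New unemployment rate = 3,258 / 41,416 = 7.87%.
Change = 7.87% − 9.89% = −2.02 percentage points.

The unemployment rate changes by −2.02 percentage points.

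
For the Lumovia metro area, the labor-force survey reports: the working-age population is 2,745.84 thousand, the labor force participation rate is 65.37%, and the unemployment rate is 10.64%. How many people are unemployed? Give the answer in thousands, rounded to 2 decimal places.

About 190.98 thousand are unemployed.

Labor force = 0.6537 × 2,745.84 = 1,794.96 thousand.
Unemployed = 0.1064 × 1,794.96 ≈ 190.98 thousand.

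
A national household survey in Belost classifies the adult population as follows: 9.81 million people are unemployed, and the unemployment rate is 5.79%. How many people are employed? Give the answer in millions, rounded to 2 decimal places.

Labor force = U / u = 9.81 / 0.0579 ≈ 169.43 million.
Employed = labor force − unemployed = 169.43 − 9.81 = 159.62 million.

About 159.62 million are employed.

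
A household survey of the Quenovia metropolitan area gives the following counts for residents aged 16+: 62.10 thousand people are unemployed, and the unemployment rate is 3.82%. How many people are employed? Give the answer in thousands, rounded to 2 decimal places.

About 1,563.55 thousand are employed.

Labor force = U / u = 62.10 / 0.0382 ≈ 1,625.65 thousand.
Employed = labor force − unemployed = 1,625.65 − 62.10 = 1,563.55 thousand.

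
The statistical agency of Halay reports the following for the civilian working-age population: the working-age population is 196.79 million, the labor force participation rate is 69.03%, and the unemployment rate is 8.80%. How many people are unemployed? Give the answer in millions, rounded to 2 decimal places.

Labor force = 0.6903 × 196.79 = 135.84 million.
Unemployed = 0.0880 × 135.84 ≈ 11.95 million.

About 11.95 million are unemployed.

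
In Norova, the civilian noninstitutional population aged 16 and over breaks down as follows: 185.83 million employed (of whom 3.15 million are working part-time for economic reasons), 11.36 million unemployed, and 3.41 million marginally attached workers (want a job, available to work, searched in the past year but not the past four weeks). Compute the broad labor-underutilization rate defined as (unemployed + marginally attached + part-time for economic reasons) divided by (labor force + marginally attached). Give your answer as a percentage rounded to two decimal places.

Broad underutilization rate ≈ 8.93%.

Labor force = 185.83 + 11.36 = 197.19 million.
Numerator = 11.36 + 3.41 + 3.15 = 17.92 million.
Denominator = 197.19 + 3.41 = 200.60 million.
Broad rate = 17.92 / 200.60 = 8.93%.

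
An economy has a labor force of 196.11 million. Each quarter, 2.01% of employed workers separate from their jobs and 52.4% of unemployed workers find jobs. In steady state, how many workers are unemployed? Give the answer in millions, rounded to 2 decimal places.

About 7.24 million are unemployed in steady state.

Steady-state unemployment rate u* = s/(s+f) = 2.01/(2.01+52.4) = 0.036942.
Unemployed = u* × labor force = 0.036942 × 196.11 ≈ 7.24 million.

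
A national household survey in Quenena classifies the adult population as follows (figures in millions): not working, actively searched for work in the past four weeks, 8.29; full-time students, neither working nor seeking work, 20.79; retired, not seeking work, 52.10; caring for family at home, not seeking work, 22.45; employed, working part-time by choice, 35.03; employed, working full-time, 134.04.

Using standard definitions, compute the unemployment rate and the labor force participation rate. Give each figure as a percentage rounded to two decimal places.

Employed = 35.03 + 134.04 = 169.07 million.
Unemployed = 8.29 million.
Labor force = 169.07 + 8.29 = 177.36 million.
Not in labor force = 20.79 + 52.10 + 22.45 = 95.34 million (those not working and not actively searching are outside the labor force).
Civilian working-age population = 177.36 + 95.34 = 272.70 million.
Unemployment rate = 8.29 / 177.36 = 4.67%.
Labor force participation rate = 177.36 / 272.70 = 65.04%.

Unemployment rate ≈ 4.67%; labor force participation rate ≈ 65.04%.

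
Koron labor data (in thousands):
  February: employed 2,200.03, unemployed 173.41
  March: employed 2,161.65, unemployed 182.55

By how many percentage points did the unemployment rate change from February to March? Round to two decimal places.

February: labor force = 2,200.03 + 173.41 = 2,373.44; u = 173.41/2,373.44 = 7.31%.
March: labor force = 2,161.65 + 182.55 = 2,344.20; u = 182.55/2,344.20 = 7.79%.
Change = 7.79% − 7.31% = +0.48 pp.

The unemployment rate changed by +0.48 percentage points.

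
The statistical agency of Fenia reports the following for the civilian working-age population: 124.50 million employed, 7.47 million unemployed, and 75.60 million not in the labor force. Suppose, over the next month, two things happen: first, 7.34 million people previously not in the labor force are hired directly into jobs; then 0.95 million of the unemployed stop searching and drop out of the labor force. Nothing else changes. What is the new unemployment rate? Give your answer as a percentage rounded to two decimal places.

New unemployment rate ≈ 4.71%.

Initially, labor force = 124.50 + 7.47 = 131.97 million, so u = 7.47/131.97 = 5.66%.
After the first change, employed and labor force both rise by 7.34; unemployed unchanged → E = 131.84, U = 7.47, labor force = 139.31 million.
After the second change, unemployed and labor force both fall by 0.95 → E = 131.84, U = 6.52, labor force = 138.36 million.
New unemployment rate = 6.52 / 138.36 = 4.71%.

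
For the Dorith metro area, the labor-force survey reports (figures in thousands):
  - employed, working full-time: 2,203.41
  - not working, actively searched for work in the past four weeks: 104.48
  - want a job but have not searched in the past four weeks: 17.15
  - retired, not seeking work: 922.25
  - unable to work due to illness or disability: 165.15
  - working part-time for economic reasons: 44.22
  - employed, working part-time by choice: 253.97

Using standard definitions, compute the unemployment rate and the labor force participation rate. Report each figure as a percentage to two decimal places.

Unemployment rate ≈ 4.01%; labor force participation rate ≈ 70.23%.

Employed = 2,203.41 + 44.22 + 253.97 = 2,501.60 thousand (anyone who worked, including part-time for economic reasons, counts as employed).
Unemployed = 104.48 thousand.
Labor force = 2,501.60 + 104.48 = 2,606.08 thousand.
Not in labor force = 17.15 + 922.25 + 165.15 = 1,104.55 thousand (those not working and not actively searching are outside the labor force — including those who want a job but have given up searching).
Civilian working-age population = 2,606.08 + 1,104.55 = 3,710.63 thousand.
Unemployment rate = 104.48 / 2,606.08 = 4.01%.
Labor force participation rate = 2,606.08 / 3,710.63 = 70.23%.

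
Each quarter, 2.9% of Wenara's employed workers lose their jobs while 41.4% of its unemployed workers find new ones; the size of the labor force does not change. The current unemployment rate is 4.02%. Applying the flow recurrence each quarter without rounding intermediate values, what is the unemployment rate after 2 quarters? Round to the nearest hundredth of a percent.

With a fixed labor force, u_{t+1} = u_t + s·(1−u_t) − f·u_t = u_t·(1−s−f) + s.
Here 1−s−f = 0.557 and s = 0.029.
u_1 = 0.040200 × 0.557 + 0.029 = 0.051391.
u_2 = 0.051391 × 0.557 + 0.029 = 0.057625.

Unemployment rate after two quarters ≈ 5.76%.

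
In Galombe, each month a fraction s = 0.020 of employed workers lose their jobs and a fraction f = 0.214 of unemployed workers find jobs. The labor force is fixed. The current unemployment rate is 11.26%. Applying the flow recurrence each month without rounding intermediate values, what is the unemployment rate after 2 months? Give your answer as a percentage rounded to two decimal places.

Unemployment rate after two months ≈ 10.14%.

With a fixed labor force, u_{t+1} = u_t + s·(1−u_t) − f·u_t = u_t·(1−s−f) + s.
Here 1−s−f = 0.766 and s = 0.020.
u_1 = 0.112600 × 0.766 + 0.020 = 0.106252.
u_2 = 0.106252 × 0.766 + 0.020 = 0.101389.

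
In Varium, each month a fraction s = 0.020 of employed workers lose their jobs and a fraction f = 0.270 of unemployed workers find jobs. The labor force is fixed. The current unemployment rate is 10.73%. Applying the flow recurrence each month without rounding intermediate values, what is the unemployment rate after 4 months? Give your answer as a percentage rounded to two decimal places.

Unemployment rate after four months ≈ 7.87%.

With a fixed labor force, u_{t+1} = u_t + s·(1−u_t) − f·u_t = u_t·(1−s−f) + s.
Here 1−s−f = 0.710 and s = 0.020.
u_1 = 0.107300 × 0.710 + 0.020 = 0.096183.
u_2 = 0.096183 × 0.710 + 0.020 = 0.088290.
u_3 = 0.088290 × 0.710 + 0.020 = 0.082686.
u_4 = 0.082686 × 0.710 + 0.020 = 0.078707.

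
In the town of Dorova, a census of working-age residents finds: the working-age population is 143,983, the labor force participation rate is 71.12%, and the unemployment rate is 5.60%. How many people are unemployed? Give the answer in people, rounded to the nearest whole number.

Labor force = 0.7112 × 143,983 = 102,401.
Unemployed = 0.0560 × 102,401 ≈ 5,734.

About 5,734 are unemployed.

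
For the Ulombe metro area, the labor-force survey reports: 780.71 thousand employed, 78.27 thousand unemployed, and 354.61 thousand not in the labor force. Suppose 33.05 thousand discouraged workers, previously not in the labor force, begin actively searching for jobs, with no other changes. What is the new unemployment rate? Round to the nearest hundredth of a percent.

Initially, labor force = 780.71 + 78.27 = 858.98 thousand, so u = 78.27/858.98 = 9.11%.
After the change, unemployed and labor force both rise by 33.05 → E = 780.71, U = 111.32, labor force = 892.03 thousand.
New unemployment rate = 111.32 / 892.03 = 12.48%.

New unemployment rate ≈ 12.48%.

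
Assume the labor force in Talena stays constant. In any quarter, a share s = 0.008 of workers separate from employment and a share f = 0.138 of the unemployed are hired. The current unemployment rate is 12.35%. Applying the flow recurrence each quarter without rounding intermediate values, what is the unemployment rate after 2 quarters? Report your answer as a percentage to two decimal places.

Unemployment rate after two quarters ≈ 10.49%.

With a fixed labor force, u_{t+1} = u_t + s·(1−u_t) − f·u_t = u_t·(1−s−f) + s.
Here 1−s−f = 0.854 and s = 0.008.
u_1 = 0.123500 × 0.854 + 0.008 = 0.113469.
u_2 = 0.113469 × 0.854 + 0.008 = 0.104903.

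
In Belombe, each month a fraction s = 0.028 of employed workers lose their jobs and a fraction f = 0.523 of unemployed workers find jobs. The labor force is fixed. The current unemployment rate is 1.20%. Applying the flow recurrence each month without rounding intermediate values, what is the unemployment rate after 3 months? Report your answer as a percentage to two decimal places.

With a fixed labor force, u_{t+1} = u_t + s·(1−u_t) − f·u_t = u_t·(1−s−f) + s.
Here 1−s−f = 0.449 and s = 0.028.
u_1 = 0.012000 × 0.449 + 0.028 = 0.033388.
u_2 = 0.033388 × 0.449 + 0.028 = 0.042991.
u_3 = 0.042991 × 0.449 + 0.028 = 0.047303.

Unemployment rate after three months ≈ 4.73%.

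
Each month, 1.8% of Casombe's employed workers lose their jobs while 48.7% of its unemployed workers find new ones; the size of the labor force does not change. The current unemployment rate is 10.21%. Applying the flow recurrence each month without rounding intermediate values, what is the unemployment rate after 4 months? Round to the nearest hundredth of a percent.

Unemployment rate after four months ≈ 3.96%.

With a fixed labor force, u_{t+1} = u_t + s·(1−u_t) − f·u_t = u_t·(1−s−f) + s.
Here 1−s−f = 0.495 and s = 0.018.
u_1 = 0.102100 × 0.495 + 0.018 = 0.068540.
u_2 = 0.068540 × 0.495 + 0.018 = 0.051927.
u_3 = 0.051927 × 0.495 + 0.018 = 0.043704.
u_4 = 0.043704 × 0.495 + 0.018 = 0.039633.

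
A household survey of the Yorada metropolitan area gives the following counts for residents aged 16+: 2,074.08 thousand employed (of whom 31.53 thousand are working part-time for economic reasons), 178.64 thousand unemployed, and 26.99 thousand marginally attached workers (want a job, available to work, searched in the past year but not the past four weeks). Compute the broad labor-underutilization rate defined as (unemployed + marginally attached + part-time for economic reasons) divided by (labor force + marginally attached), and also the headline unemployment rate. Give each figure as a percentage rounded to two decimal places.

Labor force = 2,074.08 + 178.64 = 2,252.72 thousand.
Numerator = 178.64 + 26.99 + 31.53 = 237.16 thousand.
Denominator = 2,252.72 + 26.99 = 2,279.71 thousand.
Broad rate = 237.16 / 2,279.71 = 10.40%.
Headline unemployment rate = 178.64 / 2,252.72 = 7.93%.

Broad underutilization rate ≈ 10.40%; headline unemployment rate ≈ 7.93%.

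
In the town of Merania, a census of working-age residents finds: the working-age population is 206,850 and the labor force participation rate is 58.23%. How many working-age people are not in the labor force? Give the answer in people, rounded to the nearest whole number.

Share not in the labor force = 1 − 0.5823 = 0.4177.
Not in labor force = 0.4177 × 206,850 ≈ 86,401.

About 86,401 are not in the labor force.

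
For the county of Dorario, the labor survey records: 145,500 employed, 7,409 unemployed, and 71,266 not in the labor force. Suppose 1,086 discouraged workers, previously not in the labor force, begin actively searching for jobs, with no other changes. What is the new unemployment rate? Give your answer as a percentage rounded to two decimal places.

New unemployment rate ≈ 5.52%.

Initially, labor force = 145,500 + 7,409 = 152,909, so u = 7,409/152,909 = 4.85%.
After the change, unemployed and labor force both rise by 1,086 → E = 145,500, U = 8,495, labor force = 153,995.
New unemployment rate = 8,495 / 153,995 = 5.52%.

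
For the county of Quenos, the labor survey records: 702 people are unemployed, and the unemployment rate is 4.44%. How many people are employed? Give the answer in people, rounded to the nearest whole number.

About 15,109 are employed.

Labor force = U / u = 702 / 0.0444 ≈ 15,811.
Employed = labor force − unemployed = 15,811 − 702 = 15,109.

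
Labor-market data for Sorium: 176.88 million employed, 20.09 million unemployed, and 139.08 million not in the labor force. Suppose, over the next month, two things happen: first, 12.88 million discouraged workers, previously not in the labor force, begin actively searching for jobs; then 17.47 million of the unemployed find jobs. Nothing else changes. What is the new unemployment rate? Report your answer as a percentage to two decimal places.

New unemployment rate ≈ 7.39%.

Initially, labor force = 176.88 + 20.09 = 196.97 million, so u = 20.09/196.97 = 10.20%.
After the first change, unemployed and labor force both rise by 12.88 → E = 176.88, U = 32.97, labor force = 209.85 million.
After the second change, unemployed falls and employed rises by 17.47; labor force unchanged → E = 194.35, U = 15.50, labor force = 209.85 million.
New unemployment rate = 15.50 / 209.85 = 7.39%.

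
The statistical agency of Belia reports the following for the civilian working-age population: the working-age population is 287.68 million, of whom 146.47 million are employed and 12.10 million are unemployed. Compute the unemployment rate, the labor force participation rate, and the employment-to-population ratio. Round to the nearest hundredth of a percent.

Unemployment rate ≈ 7.63%; labor force participation rate ≈ 55.12%; employment-population ratio ≈ 50.91%.

Labor force = employed + unemployed = 146.47 + 12.10 = 158.57 million.
Unemployment rate = 12.10 / 158.57 = 7.63%.
Labor force participation rate = 158.57 / 287.68 = 55.12%.
Employment-population ratio = 146.47 / 287.68 = 50.91%.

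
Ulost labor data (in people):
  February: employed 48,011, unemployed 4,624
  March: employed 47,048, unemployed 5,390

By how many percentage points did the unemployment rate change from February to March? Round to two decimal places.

The unemployment rate changed by +1.49 percentage points.

February: labor force = 48,011 + 4,624 = 52,635; u = 4,624/52,635 = 8.79%.
March: labor force = 47,048 + 5,390 = 52,438; u = 5,390/52,438 = 10.28%.
Change = 10.28% − 8.79% = +1.49 pp.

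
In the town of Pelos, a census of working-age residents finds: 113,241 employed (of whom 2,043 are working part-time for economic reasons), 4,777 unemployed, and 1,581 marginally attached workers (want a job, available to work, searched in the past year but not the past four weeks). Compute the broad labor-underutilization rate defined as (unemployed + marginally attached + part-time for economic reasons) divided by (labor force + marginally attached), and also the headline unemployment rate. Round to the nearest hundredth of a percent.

Labor force = 113,241 + 4,777 = 118,018.
Numerator = 4,777 + 1,581 + 2,043 = 8,401.
Denominator = 118,018 + 1,581 = 119,599.
Broad rate = 8,401 / 119,599 = 7.02%.
Headline unemployment rate = 4,777 / 118,018 = 4.05%.

Broad underutilization rate ≈ 7.02%; headline unemployment rate ≈ 4.05%.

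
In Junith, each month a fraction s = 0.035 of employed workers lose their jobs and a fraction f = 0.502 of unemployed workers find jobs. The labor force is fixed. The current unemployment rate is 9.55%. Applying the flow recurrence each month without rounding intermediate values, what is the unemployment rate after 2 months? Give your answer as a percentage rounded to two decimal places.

Unemployment rate after two months ≈ 7.17%.

With a fixed labor force, u_{t+1} = u_t + s·(1−u_t) − f·u_t = u_t·(1−s−f) + s.
Here 1−s−f = 0.463 and s = 0.035.
u_1 = 0.095500 × 0.463 + 0.035 = 0.079217.
u_2 = 0.079217 × 0.463 + 0.035 = 0.071677.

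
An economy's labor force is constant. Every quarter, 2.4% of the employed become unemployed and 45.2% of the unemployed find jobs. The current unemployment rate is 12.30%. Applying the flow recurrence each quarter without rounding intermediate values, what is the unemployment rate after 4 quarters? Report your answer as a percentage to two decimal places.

With a fixed labor force, u_{t+1} = u_t + s·(1−u_t) − f·u_t = u_t·(1−s−f) + s.
Here 1−s−f = 0.524 and s = 0.024.
u_1 = 0.123000 × 0.524 + 0.024 = 0.088452.
u_2 = 0.088452 × 0.524 + 0.024 = 0.070349.
u_3 = 0.070349 × 0.524 + 0.024 = 0.060863.
u_4 = 0.060863 × 0.524 + 0.024 = 0.055892.

Unemployment rate after four quarters ≈ 5.59%.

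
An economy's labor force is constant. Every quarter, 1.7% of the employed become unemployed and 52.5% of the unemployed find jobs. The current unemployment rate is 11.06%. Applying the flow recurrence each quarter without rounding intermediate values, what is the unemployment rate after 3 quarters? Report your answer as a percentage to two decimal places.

With a fixed labor force, u_{t+1} = u_t + s·(1−u_t) − f·u_t = u_t·(1−s−f) + s.
Here 1−s−f = 0.458 and s = 0.017.
u_1 = 0.110600 × 0.458 + 0.017 = 0.067655.
u_2 = 0.067655 × 0.458 + 0.017 = 0.047986.
u_3 = 0.047986 × 0.458 + 0.017 = 0.038978.

Unemployment rate after three quarters ≈ 3.90%.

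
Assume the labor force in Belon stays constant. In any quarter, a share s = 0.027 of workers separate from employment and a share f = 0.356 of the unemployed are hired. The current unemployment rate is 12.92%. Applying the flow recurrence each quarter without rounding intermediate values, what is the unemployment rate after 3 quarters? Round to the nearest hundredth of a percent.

With a fixed labor force, u_{t+1} = u_t + s·(1−u_t) − f·u_t = u_t·(1−s−f) + s.
Here 1−s−f = 0.617 and s = 0.027.
u_1 = 0.129200 × 0.617 + 0.027 = 0.106716.
u_2 = 0.106716 × 0.617 + 0.027 = 0.092844.
u_3 = 0.092844 × 0.617 + 0.027 = 0.084285.

Unemployment rate after three quarters ≈ 8.43%.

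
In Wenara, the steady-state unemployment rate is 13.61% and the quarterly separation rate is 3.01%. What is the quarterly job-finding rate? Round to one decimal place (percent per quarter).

From u* = s/(s+f): f = s·(1−u)/u.
f = 3.01 × (1 − 0.1361) / 0.1361 = 2.6003 / 0.1361 ≈ 19.1% per quarter.

Job-finding rate ≈ 19.1% per quarter.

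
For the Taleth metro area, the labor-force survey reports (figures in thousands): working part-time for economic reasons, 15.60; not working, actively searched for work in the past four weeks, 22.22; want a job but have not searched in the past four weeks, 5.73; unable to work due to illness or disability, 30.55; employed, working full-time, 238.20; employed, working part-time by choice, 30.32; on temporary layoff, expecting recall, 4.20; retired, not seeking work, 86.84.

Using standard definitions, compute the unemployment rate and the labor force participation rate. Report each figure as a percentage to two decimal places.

Employed = 15.60 + 238.20 + 30.32 = 284.12 thousand (anyone who worked, including part-time for economic reasons, counts as employed).
Unemployed = 22.22 + 4.20 = 26.42 thousand (jobless and actively searching, or on temporary layoff).
Labor force = 284.12 + 26.42 = 310.54 thousand.
Not in labor force = 5.73 + 30.55 + 86.84 = 123.12 thousand (those not working and not actively searching are outside the labor force — including those who want a job but have given up searching).
Civilian working-age population = 310.54 + 123.12 = 433.66 thousand.
Unemployment rate = 26.42 / 310.54 = 8.51%.
Labor force participation rate = 310.54 / 433.66 = 71.61%.

Unemployment rate ≈ 8.51%; labor force participation rate ≈ 71.61%.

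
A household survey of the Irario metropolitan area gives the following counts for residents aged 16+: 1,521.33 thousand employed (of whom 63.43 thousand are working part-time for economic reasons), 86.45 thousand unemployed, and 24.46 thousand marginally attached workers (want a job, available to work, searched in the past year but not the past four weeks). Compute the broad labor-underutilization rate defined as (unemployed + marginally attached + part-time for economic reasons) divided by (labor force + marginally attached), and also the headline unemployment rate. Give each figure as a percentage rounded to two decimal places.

Labor force = 1,521.33 + 86.45 = 1,607.78 thousand.
Numerator = 86.45 + 24.46 + 63.43 = 174.34 thousand.
Denominator = 1,607.78 + 24.46 = 1,632.24 thousand.
Broad rate = 174.34 / 1,632.24 = 10.68%.
Headline unemployment rate = 86.45 / 1,607.78 = 5.38%.

Broad underutilization rate ≈ 10.68%; headline unemployment rate ≈ 5.38%.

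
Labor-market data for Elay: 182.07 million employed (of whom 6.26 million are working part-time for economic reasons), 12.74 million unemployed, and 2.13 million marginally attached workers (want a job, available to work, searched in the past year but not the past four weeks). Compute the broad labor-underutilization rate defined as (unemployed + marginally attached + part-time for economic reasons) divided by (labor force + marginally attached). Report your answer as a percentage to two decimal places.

Labor force = 182.07 + 12.74 = 194.81 million.
Numerator = 12.74 + 2.13 + 6.26 = 21.13 million.
Denominator = 194.81 + 2.13 = 196.94 million.
Broad rate = 21.13 / 196.94 = 10.73%.

Broad underutilization rate ≈ 10.73%.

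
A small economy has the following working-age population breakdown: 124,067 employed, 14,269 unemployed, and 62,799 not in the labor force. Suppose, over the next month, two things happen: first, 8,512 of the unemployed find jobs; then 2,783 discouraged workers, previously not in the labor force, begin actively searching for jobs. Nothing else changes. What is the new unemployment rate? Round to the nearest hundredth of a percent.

New unemployment rate ≈ 6.05%.

Initially, labor force = 124,067 + 14,269 = 138,336, so u = 14,269/138,336 = 10.31%.
After the first change, unemployed falls and employed rises by 8,512; labor force unchanged → E = 132,579, U = 5,757, labor force = 138,336.
After the second change, unemployed and labor force both rise by 2,783 → E = 132,579, U = 8,540, labor force = 141,119.
New unemployment rate = 8,540 / 141,119 = 6.05%.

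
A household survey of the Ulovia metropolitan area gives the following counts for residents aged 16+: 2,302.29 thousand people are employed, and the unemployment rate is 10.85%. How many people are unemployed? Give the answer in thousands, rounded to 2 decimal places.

Let U be the number unemployed. The labor force is E + U, and U/(E+U) = 0.1085.
So U = 0.1085 × 2,302.29 / (1 − 0.1085) = 249.7985 / 0.8915 ≈ 280.20 thousand.

About 280.20 thousand are unemployed.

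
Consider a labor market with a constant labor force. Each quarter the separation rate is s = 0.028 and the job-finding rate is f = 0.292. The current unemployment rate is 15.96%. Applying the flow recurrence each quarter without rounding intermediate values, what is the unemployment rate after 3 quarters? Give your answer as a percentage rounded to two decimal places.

With a fixed labor force, u_{t+1} = u_t + s·(1−u_t) − f·u_t = u_t·(1−s−f) + s.
Here 1−s−f = 0.680 and s = 0.028.
u_1 = 0.159600 × 0.680 + 0.028 = 0.136528.
u_2 = 0.136528 × 0.680 + 0.028 = 0.120839.
u_3 = 0.120839 × 0.680 + 0.028 = 0.110171.

Unemployment rate after three quarters ≈ 11.02%.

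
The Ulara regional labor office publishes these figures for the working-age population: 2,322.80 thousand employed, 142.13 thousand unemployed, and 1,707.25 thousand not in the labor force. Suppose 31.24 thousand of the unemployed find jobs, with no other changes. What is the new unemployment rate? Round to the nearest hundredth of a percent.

Initially, labor force = 2,322.80 + 142.13 = 2,464.93 thousand, so u = 142.13/2,464.93 = 5.77%.
After the change, unemployed falls and employed rises by 31.24; labor force unchanged → E = 2,354.04, U = 110.89, labor force = 2,464.93 thousand.
New unemployment rate = 110.89 / 2,464.93 = 4.50%.

New unemployment rate ≈ 4.50%.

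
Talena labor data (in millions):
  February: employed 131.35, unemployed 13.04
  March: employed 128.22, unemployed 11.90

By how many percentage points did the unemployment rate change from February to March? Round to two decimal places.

February: labor force = 131.35 + 13.04 = 144.39; u = 13.04/144.39 = 9.03%.
March: labor force = 128.22 + 11.90 = 140.12; u = 11.90/140.12 = 8.49%.
Change = 8.49% − 9.03% = −0.54 pp.

The unemployment rate changed by −0.54 percentage points.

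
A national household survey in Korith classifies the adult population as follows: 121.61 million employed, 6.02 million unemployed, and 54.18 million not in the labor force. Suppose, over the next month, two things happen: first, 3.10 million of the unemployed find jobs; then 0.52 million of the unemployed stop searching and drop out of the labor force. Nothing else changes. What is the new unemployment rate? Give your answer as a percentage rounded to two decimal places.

Initially, labor force = 121.61 + 6.02 = 127.63 million, so u = 6.02/127.63 = 4.72%.
After the first change, unemployed falls and employed rises by 3.10; labor force unchanged → E = 124.71, U = 2.92, labor force = 127.63 million.
After the second change, unemployed and labor force both fall by 0.52 → E = 124.71, U = 2.40, labor force = 127.11 million.
New unemployment rate = 2.40 / 127.11 = 1.89%.

New unemployment rate ≈ 1.89%.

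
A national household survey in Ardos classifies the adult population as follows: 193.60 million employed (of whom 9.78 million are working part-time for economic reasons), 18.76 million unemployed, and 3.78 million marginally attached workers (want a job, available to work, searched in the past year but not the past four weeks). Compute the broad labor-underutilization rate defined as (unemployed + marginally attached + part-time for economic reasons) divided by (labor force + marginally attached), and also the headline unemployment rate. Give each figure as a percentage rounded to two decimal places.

Labor force = 193.60 + 18.76 = 212.36 million.
Numerator = 18.76 + 3.78 + 9.78 = 32.32 million.
Denominator = 212.36 + 3.78 = 216.14 million.
Broad rate = 32.32 / 216.14 = 14.95%.
Headline unemployment rate = 18.76 / 212.36 = 8.83%.

Broad underutilization rate ≈ 14.95%; headline unemployment rate ≈ 8.83%.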